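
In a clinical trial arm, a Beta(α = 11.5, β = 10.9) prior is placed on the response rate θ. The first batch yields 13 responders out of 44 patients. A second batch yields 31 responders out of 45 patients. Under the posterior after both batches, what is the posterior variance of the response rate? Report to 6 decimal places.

0.002224

The Beta prior is conjugate to a Binomial/Bernoulli likelihood; the update adds successes to α and failures to β.
After batch 1: Beta(11.5+13, 10.9+31) = Beta(24.5, 41.9).
After batch 2: Beta(24.5+31, 41.9+14) = Beta(55.5, 55.9).
Var = αβ/((α+β)²(α+β+1)) = 55.5·55.9/(111.4²·112.4) = 0.002224.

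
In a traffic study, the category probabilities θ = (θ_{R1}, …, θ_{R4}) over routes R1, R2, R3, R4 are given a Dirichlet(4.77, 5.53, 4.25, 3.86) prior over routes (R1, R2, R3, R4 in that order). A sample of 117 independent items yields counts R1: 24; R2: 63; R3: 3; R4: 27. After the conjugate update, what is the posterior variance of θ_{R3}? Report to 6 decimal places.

0.000371

The Dirichlet prior is conjugate to the Multinomial likelihood: each posterior αⱼ = prior αⱼ + observed count nⱼ.
Posterior concentration: (28.77, 68.53, 7.25, 30.86), total = 135.41.
Var[θ_j] = α_j(Σα−α_j)/((Σα)²(Σα+1)) = 7.25·128.16/(135.41²·136.41) = 0.000371.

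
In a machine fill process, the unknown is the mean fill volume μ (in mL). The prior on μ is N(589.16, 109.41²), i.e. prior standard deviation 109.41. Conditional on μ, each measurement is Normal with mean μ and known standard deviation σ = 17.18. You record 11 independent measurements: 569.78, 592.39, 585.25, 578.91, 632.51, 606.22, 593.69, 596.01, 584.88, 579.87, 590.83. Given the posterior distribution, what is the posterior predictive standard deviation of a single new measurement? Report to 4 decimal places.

For Normal data with known variance σ², a Normal(μ₀, σ₀²) prior on μ is conjugate. Posterior precision = 1/σ₀² + n/σ²; posterior mean is the precision-weighted average of μ₀ and x̄.
σ₀² = 109.41² = 11970.5481, σ² = 17.18² = 295.1524; σ² + n·σ₀² = 295.1524 + 11·11970.5481 = 131971.1815.
Posterior precision = 1/σ₀² + n/σ² = 1/11970.5481 + 11/295.1524 = (σ² + n·σ₀²)/(σ₀²σ²) = 131971.1815/(11970.5481·295.1524); posterior variance σₙ² = σ₀²σ²/(σ² + n·σ₀²) = 11970.5481·295.1524/131971.1815 = 26.772027.
Predictive variance for one new observation = σₙ² + σ² = 11970.5481·295.1524/131971.1815 + 295.1524 = σ²·(σ₀² + 131971.1815)/131971.1815 = 295.1524·143941.7296/131971.1815 = 321.924427; SD = √(295.1524·143941.7296/131971.1815) = 17.9423.

17.9423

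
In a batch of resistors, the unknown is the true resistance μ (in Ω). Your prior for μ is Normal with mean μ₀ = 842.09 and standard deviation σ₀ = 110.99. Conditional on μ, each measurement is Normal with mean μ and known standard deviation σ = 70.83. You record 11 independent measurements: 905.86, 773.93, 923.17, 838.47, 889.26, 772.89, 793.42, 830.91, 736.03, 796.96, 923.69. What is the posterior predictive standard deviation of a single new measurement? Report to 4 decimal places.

For Normal data with known variance σ², a Normal(μ₀, σ₀²) prior on μ is conjugate. Posterior precision = 1/σ₀² + n/σ²; posterior mean is the precision-weighted average of μ₀ and x̄.
σ₀² = 110.99² = 12318.7801, σ² = 70.83² = 5016.8889; σ² + n·σ₀² = 5016.8889 + 11·12318.7801 = 140523.47.
Posterior precision = 1/σ₀² + n/σ² = 1/12318.7801 + 11/5016.8889 = (σ² + n·σ₀²)/(σ₀²σ²) = 140523.47/(12318.7801·5016.8889); posterior variance σₙ² = σ₀²σ²/(σ² + n·σ₀²) = 12318.7801·5016.8889/140523.47 = 439.798072.
Predictive variance for one new observation = σₙ² + σ² = 12318.7801·5016.8889/140523.47 + 5016.8889 = σ²·(σ₀² + 140523.47)/140523.47 = 5016.8889·152842.2501/140523.47 = 5456.686972; SD = √(5016.8889·152842.2501/140523.47) = 73.8694.

73.8694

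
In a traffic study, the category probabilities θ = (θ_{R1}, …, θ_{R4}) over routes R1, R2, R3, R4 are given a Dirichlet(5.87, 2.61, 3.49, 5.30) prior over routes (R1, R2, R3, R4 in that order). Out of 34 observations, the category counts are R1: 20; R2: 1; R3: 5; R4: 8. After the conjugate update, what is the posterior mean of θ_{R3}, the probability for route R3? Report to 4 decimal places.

0.1656

The Dirichlet prior is conjugate to the Multinomial likelihood: each posterior αⱼ = prior αⱼ + observed count nⱼ.
Posterior concentration: (25.87, 3.61, 8.49, 13.30), total = 51.27.
E[θ_{R3}|data] = α_{R3}/Σα = 8.49/51.27 = 0.1656.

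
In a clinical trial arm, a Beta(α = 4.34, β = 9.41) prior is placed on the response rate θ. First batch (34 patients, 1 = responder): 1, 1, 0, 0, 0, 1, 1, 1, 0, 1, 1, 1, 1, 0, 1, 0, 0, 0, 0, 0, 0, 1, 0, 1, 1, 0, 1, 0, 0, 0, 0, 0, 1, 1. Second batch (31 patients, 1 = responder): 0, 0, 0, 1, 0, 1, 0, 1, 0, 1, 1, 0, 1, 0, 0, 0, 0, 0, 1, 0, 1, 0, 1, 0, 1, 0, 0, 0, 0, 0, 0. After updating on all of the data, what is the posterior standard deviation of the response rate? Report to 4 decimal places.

0.0545

The Beta prior is conjugate to a Binomial/Bernoulli likelihood; the update adds successes to α and failures to β.
After batch 1: Beta(4.34+16, 9.41+18) = Beta(20.34, 27.41).
After batch 2: Beta(20.34+10, 27.41+21) = Beta(30.34, 48.41).
Var = αβ/((α+β)²(α+β+1)) = 30.34·48.41/(78.75²·79.75) = 0.00296974; SD = √0.00296974 = 0.0545.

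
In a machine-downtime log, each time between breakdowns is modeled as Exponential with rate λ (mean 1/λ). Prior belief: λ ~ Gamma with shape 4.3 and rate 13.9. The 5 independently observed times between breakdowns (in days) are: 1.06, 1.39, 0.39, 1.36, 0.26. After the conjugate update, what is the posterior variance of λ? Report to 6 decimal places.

0.027589

With a Gamma(shape α, rate β) prior on the exponential rate λ, the posterior after n observations with total T = Σxᵢ is Gamma(α+n, β+T).
Sum of observations T = 4.46 days; n = 5.
Posterior: Gamma(4.3+5, 13.9+4.46) = Gamma(9.3, 18.36).
Var = α/β² = 0.027589.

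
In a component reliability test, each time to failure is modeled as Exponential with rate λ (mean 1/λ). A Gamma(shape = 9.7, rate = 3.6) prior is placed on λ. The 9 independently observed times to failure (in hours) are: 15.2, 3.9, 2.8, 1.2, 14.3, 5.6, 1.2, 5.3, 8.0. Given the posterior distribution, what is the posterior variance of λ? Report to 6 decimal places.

With a Gamma(shape α, rate β) prior on the exponential rate λ, the posterior after n observations with total T = Σxᵢ is Gamma(α+n, β+T).
Sum of observations T = 57.5 hours; n = 9.
Posterior: Gamma(9.7+9, 3.6+57.5) = Gamma(18.7, 61.1).
Var = α/β² = 0.005009.

0.005009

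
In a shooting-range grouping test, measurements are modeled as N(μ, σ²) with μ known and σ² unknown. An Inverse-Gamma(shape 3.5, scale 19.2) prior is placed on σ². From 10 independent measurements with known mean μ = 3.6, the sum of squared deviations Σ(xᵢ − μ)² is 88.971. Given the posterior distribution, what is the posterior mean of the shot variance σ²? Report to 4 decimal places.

8.4914

With known mean μ and an Inverse-Gamma(α, β) prior on σ², the Normal likelihood is conjugate: posterior is Inv-Gamma(α + n/2, β + Σ(xᵢ−μ)²/2).
Posterior: Inv-Gamma(3.5 + 10/2, 19.2 + 88.971/2) = Inv-Gamma(8.50, 63.6855).
E[σ²|data] = β/(α−1) = 63.6855/7.50 = 8.4914.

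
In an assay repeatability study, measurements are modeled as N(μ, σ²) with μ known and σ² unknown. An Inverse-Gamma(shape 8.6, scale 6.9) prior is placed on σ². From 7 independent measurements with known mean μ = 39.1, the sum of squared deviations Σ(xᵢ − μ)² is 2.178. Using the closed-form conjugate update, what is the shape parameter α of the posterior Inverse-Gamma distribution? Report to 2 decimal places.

12.10

With known mean μ and an Inverse-Gamma(α, β) prior on σ², the Normal likelihood is conjugate: posterior is Inv-Gamma(α + n/2, β + Σ(xᵢ−μ)²/2).
Posterior: Inv-Gamma(8.6 + 7/2, 6.9 + 2.178/2) = Inv-Gamma(12.10, 7.9890).
Posterior α = 12.10.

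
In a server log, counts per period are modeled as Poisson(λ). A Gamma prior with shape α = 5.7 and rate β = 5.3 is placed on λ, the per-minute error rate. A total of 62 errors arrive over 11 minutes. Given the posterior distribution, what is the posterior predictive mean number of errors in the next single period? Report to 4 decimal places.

With a Gamma(shape α, rate β) prior, the Poisson likelihood is conjugate: the posterior is Gamma(α + ΣXᵢ, β + n).
Posterior: Gamma(α+S, β+n) = Gamma(5.7+62, 5.3+11) = Gamma(67.7, 16.3).
The predictive distribution for one future period is NegBinom with mean α/β = 4.1534.

4.1534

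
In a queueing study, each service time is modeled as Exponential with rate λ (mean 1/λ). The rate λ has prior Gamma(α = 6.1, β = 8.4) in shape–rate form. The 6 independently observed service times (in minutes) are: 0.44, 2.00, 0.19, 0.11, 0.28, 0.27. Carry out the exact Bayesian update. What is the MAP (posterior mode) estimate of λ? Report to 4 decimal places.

With a Gamma(shape α, rate β) prior on the exponential rate λ, the posterior after n observations with total T = Σxᵢ is Gamma(α+n, β+T).
Sum of observations T = 3.29 minutes; n = 6.
Posterior: Gamma(6.1+6, 8.4+3.29) = Gamma(12.1, 11.69).
Mode = (α−1)/β = 0.9495.

0.9495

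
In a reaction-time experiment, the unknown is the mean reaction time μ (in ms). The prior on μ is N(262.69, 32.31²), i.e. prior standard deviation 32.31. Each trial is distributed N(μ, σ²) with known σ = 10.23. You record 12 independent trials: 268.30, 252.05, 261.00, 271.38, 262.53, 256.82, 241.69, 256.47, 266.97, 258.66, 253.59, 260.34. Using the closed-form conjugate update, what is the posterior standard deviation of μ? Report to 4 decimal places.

For Normal data with known variance σ², a Normal(μ₀, σ₀²) prior on μ is conjugate. Posterior precision = 1/σ₀² + n/σ²; posterior mean is the precision-weighted average of μ₀ and x̄.
σ₀² = 32.31² = 1043.9361, σ² = 10.23² = 104.6529; σ² + n·σ₀² = 104.6529 + 12·1043.9361 = 12631.8861.
Posterior precision = 1/σ₀² + n/σ² = 1/1043.9361 + 12/104.6529 = (σ² + n·σ₀²)/(σ₀²σ²) = 12631.8861/(1043.9361·104.6529); posterior variance σₙ² = σ₀²σ²/(σ² + n·σ₀²) = 1043.9361·104.6529/12631.8861 = 8.648822.
Posterior SD = √σₙ² = √(1043.9361·104.6529/12631.8861) = 2.9409.

2.9409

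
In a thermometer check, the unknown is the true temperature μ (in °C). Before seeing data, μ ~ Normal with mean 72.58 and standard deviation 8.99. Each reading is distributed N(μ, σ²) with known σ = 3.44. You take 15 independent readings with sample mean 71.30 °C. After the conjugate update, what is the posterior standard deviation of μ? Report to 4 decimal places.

0.8839

For Normal data with known variance σ², a Normal(μ₀, σ₀²) prior on μ is conjugate. Posterior precision = 1/σ₀² + n/σ²; posterior mean is the precision-weighted average of μ₀ and x̄.
σ₀² = 8.99² = 80.8201, σ² = 3.44² = 11.8336; σ² + n·σ₀² = 11.8336 + 15·80.8201 = 1224.1351.
Posterior precision = 1/σ₀² + n/σ² = 1/80.8201 + 15/11.8336 = (σ² + n·σ₀²)/(σ₀²σ²) = 1224.1351/(80.8201·11.8336); posterior variance σₙ² = σ₀²σ²/(σ² + n·σ₀²) = 80.8201·11.8336/1224.1351 = 0.781280.
Posterior SD = √σₙ² = √(80.8201·11.8336/1224.1351) = 0.8839.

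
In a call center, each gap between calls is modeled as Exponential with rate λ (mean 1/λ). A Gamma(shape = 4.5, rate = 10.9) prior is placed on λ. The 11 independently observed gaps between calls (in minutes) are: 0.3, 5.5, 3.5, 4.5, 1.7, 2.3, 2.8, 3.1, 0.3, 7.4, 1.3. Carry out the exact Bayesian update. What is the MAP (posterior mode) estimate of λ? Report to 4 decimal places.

With a Gamma(shape α, rate β) prior on the exponential rate λ, the posterior after n observations with total T = Σxᵢ is Gamma(α+n, β+T).
Sum of observations T = 32.7 minutes; n = 11.
Posterior: Gamma(4.5+11, 10.9+32.7) = Gamma(15.5, 43.6).
Mode = (α−1)/β = 0.3326.

0.3326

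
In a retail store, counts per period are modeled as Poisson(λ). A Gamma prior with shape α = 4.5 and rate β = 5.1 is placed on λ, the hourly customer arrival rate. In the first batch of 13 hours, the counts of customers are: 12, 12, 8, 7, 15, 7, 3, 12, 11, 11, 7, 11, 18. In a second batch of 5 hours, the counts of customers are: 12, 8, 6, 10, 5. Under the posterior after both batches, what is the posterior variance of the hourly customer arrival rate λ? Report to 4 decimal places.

With a Gamma(shape α, rate β) prior, the Poisson likelihood is conjugate: the posterior is Gamma(α + ΣXᵢ, β + n).
Batch 1: sum of counts S = 134 over n = 13 hours.
After batch 1: Gamma(α+S, β+n) = Gamma(4.5+134, 5.1+13) = Gamma(138.5, 18.1).
Batch 2: sum of counts S = 41 over n = 5 hours.
After batch 2: Gamma(α+S, β+n) = Gamma(138.5+41, 18.1+5) = Gamma(179.5, 23.1).
Var = α/β² = 179.5/23.1² = 0.3364.

0.3364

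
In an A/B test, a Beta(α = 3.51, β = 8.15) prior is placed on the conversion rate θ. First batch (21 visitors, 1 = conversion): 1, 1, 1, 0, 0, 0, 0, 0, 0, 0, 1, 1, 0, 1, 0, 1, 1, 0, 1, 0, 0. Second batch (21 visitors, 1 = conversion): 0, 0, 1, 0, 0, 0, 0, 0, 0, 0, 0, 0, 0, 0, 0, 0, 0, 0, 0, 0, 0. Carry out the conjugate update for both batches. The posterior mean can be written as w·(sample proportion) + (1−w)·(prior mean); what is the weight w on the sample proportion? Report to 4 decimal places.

0.7827

The Beta prior is conjugate to a Binomial/Bernoulli likelihood; the update adds successes to α and failures to β.
Total number of visitors: n = 21 + 21 = 42.
Posterior mean = (α₀+k)/(α₀+β₀+n) = [n/(α₀+β₀+n)]·(k/n) + [(α₀+β₀)/(α₀+β₀+n)]·α₀/(α₀+β₀), so only n and the prior enter the weight.
The weight on the data is w = n/(α₀+β₀+n) = 42/(3.51+8.15+42) = 42/53.66 = 0.7827.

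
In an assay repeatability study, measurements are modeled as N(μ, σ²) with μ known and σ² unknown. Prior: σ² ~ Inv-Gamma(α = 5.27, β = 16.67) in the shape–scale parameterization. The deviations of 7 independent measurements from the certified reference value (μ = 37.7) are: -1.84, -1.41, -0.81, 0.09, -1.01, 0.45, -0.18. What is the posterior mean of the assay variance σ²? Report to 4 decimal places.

2.6147

With known mean μ and an Inverse-Gamma(α, β) prior on σ², the Normal likelihood is conjugate: posterior is Inv-Gamma(α + n/2, β + Σ(xᵢ−μ)²/2).
Σ(xᵢ−μ)² = (-1.84)² + (-1.41)² + (-0.81)² + (0.09)² + (-1.01)² + (0.45)² + (-0.18)² = 7.2929.
Posterior: Inv-Gamma(5.27 + 7/2, 16.67 + 7.2929/2) = Inv-Gamma(8.77, 20.31645).
E[σ²|data] = β/(α−1) = 20.31645/7.77 = 2.6147.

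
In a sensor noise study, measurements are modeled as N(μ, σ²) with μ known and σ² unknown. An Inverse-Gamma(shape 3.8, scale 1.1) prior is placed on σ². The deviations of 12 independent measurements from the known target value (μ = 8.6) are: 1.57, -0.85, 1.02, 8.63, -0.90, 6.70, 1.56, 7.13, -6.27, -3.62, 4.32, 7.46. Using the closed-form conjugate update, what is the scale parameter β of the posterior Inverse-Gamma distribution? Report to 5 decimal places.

With known mean μ and an Inverse-Gamma(α, β) prior on σ², the Normal likelihood is conjugate: posterior is Inv-Gamma(α + n/2, β + Σ(xᵢ−μ)²/2).
Σ(xᵢ−μ)² = (1.57)² + (-0.85)² + (1.02)² + (8.63)² + (-0.90)² + (6.70)² + (1.56)² + (7.13)² + (-6.27)² + (-3.62)² + (4.32)² + (7.46)² = 304.4065.
Posterior: Inv-Gamma(3.8 + 12/2, 1.1 + 304.4065/2) = Inv-Gamma(9.80, 153.30325).
Posterior β = 153.30325.

153.30325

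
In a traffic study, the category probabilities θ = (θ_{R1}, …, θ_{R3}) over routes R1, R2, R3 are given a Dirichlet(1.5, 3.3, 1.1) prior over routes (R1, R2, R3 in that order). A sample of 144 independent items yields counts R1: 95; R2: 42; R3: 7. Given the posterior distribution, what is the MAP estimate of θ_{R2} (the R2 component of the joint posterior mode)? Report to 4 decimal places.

The Dirichlet prior is conjugate to the Multinomial likelihood: each posterior αⱼ = prior αⱼ + observed count nⱼ.
Posterior concentration: (96.5, 45.3, 8.1), total = 149.9.
Joint mode component: (α_{R2}−1)/(Σα−K) = 44.3/146.9 = 0.3016.

0.3016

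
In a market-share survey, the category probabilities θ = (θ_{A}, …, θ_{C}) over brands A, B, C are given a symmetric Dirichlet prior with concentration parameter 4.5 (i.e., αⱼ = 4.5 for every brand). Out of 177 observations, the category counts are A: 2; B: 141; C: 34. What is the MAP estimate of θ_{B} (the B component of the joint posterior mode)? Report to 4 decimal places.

0.7707

The Dirichlet prior is conjugate to the Multinomial likelihood: each posterior αⱼ = prior αⱼ + observed count nⱼ.
Posterior concentration: (6.5, 145.5, 38.5), total = 190.5.
Joint mode component: (α_{B}−1)/(Σα−K) = 144.5/187.5 = 0.7707.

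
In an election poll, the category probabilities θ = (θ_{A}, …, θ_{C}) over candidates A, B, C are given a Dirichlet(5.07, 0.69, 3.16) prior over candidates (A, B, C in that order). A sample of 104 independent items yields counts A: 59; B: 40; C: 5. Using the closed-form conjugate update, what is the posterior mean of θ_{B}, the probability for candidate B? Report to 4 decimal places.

0.3603

The Dirichlet prior is conjugate to the Multinomial likelihood: each posterior αⱼ = prior αⱼ + observed count nⱼ.
Posterior concentration: (64.07, 40.69, 8.16), total = 112.92.
E[θ_{B}|data] = α_{B}/Σα = 40.69/112.92 = 0.3603.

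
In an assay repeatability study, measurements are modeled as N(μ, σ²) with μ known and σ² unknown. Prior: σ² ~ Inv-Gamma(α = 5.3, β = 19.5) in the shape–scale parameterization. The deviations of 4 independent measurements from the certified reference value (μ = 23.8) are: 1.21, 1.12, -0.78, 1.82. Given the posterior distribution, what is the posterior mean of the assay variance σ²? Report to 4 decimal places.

3.6222

With known mean μ and an Inverse-Gamma(α, β) prior on σ², the Normal likelihood is conjugate: posterior is Inv-Gamma(α + n/2, β + Σ(xᵢ−μ)²/2).
Σ(xᵢ−μ)² = (1.21)² + (1.12)² + (-0.78)² + (1.82)² = 6.6393.
Posterior: Inv-Gamma(5.3 + 4/2, 19.5 + 6.6393/2) = Inv-Gamma(7.30, 22.81965).
E[σ²|data] = β/(α−1) = 22.81965/6.30 = 3.6222.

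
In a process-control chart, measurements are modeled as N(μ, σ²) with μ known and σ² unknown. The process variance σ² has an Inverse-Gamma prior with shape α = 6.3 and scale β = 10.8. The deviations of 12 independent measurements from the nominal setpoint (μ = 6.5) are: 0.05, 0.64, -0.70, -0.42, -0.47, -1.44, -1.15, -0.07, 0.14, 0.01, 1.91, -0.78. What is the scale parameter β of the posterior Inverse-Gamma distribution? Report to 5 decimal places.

With known mean μ and an Inverse-Gamma(α, β) prior on σ², the Normal likelihood is conjugate: posterior is Inv-Gamma(α + n/2, β + Σ(xᵢ−μ)²/2).
Σ(xᵢ−μ)² = (0.05)² + (0.64)² + (-0.70)² + (-0.42)² + (-0.47)² + (-1.44)² + (-1.15)² + (-0.07)² + (0.14)² + (0.01)² + (1.91)² + (-0.78)² = 8.9766.
Posterior: Inv-Gamma(6.3 + 12/2, 10.8 + 8.9766/2) = Inv-Gamma(12.30, 15.28830).
Posterior β = 15.28830.

15.28830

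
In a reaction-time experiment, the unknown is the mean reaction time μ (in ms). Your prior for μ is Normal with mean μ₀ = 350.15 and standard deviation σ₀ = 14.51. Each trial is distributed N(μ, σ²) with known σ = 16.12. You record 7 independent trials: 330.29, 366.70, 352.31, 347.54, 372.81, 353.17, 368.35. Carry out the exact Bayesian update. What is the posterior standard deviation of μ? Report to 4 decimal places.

For Normal data with known variance σ², a Normal(μ₀, σ₀²) prior on μ is conjugate. Posterior precision = 1/σ₀² + n/σ²; posterior mean is the precision-weighted average of μ₀ and x̄.
σ₀² = 14.51² = 210.5401, σ² = 16.12² = 259.8544; σ² + n·σ₀² = 259.8544 + 7·210.5401 = 1733.6351.
Posterior precision = 1/σ₀² + n/σ² = 1/210.5401 + 7/259.8544 = (σ² + n·σ₀²)/(σ₀²σ²) = 1733.6351/(210.5401·259.8544); posterior variance σₙ² = σ₀²σ²/(σ² + n·σ₀²) = 210.5401·259.8544/1733.6351 = 31.557836.
Posterior SD = √σₙ² = √(210.5401·259.8544/1733.6351) = 5.6176.

5.6176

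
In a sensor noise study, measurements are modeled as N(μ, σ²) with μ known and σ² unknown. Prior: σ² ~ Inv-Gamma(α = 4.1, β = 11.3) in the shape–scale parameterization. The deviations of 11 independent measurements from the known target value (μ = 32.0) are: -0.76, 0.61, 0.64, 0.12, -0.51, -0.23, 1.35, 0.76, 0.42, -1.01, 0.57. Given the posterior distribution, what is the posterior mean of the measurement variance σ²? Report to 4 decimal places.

With known mean μ and an Inverse-Gamma(α, β) prior on σ², the Normal likelihood is conjugate: posterior is Inv-Gamma(α + n/2, β + Σ(xᵢ−μ)²/2).
Σ(xᵢ−μ)² = (-0.76)² + (0.61)² + (0.64)² + (0.12)² + (-0.51)² + (-0.23)² + (1.35)² + (0.76)² + (0.42)² + (-1.01)² + (0.57)² = 5.6082.
Posterior: Inv-Gamma(4.1 + 11/2, 11.3 + 5.6082/2) = Inv-Gamma(9.60, 14.10410).
E[σ²|data] = β/(α−1) = 14.10410/8.60 = 1.6400.

1.6400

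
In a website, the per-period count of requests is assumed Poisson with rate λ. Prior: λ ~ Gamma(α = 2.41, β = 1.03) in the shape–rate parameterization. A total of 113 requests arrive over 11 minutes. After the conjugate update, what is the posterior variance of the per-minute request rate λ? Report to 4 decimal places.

With a Gamma(shape α, rate β) prior, the Poisson likelihood is conjugate: the posterior is Gamma(α + ΣXᵢ, β + n).
Posterior: Gamma(α+S, β+n) = Gamma(2.41+113, 1.03+11) = Gamma(115.41, 12.03).
Var = α/β² = 115.41/12.03² = 0.7975.

0.7975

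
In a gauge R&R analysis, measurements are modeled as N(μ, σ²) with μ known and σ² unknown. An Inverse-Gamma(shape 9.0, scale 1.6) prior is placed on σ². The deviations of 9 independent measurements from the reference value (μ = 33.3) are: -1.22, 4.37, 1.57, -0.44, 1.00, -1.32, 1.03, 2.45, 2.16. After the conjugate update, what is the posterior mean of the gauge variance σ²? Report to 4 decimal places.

With known mean μ and an Inverse-Gamma(α, β) prior on σ², the Normal likelihood is conjugate: posterior is Inv-Gamma(α + n/2, β + Σ(xᵢ−μ)²/2).
Σ(xᵢ−μ)² = (-1.22)² + (4.37)² + (1.57)² + (-0.44)² + (1.00)² + (-1.32)² + (1.03)² + (2.45)² + (2.16)² = 37.7152.
Posterior: Inv-Gamma(9.0 + 9/2, 1.6 + 37.7152/2) = Inv-Gamma(13.50, 20.45760).
E[σ²|data] = β/(α−1) = 20.45760/12.50 = 1.6366.

1.6366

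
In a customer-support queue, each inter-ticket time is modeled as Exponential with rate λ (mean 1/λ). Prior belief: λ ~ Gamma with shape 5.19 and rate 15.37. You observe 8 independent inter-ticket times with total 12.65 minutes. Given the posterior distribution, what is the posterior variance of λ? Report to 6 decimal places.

With a Gamma(shape α, rate β) prior on the exponential rate λ, the posterior after n observations with total T = Σxᵢ is Gamma(α+n, β+T).
Posterior: Gamma(5.19+8, 15.37+12.65) = Gamma(13.19, 28.02).
Var = α/β² = 0.016800.

0.016800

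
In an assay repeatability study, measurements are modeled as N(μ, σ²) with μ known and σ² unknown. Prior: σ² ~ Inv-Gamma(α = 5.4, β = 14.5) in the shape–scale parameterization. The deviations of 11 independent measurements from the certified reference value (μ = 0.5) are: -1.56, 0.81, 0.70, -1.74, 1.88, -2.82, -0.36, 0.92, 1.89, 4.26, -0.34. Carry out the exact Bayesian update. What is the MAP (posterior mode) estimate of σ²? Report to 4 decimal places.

With known mean μ and an Inverse-Gamma(α, β) prior on σ², the Normal likelihood is conjugate: posterior is Inv-Gamma(α + n/2, β + Σ(xᵢ−μ)²/2).
Σ(xᵢ−μ)² = (-1.56)² + (0.81)² + (0.70)² + (-1.74)² + (1.88)² + (-2.82)² + (-0.36)² + (0.92)² + (1.89)² + (4.26)² + (-0.34)² = 40.9054.
Posterior: Inv-Gamma(5.4 + 11/2, 14.5 + 40.9054/2) = Inv-Gamma(10.90, 34.95270).
Mode = β/(α+1) = 34.95270/11.90 = 2.9372.

2.9372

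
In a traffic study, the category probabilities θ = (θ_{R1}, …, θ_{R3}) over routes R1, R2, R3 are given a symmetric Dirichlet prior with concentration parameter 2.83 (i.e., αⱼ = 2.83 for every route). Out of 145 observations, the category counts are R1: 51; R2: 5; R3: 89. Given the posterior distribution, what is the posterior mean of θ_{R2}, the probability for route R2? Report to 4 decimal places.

0.0510

The Dirichlet prior is conjugate to the Multinomial likelihood: each posterior αⱼ = prior αⱼ + observed count nⱼ.
Posterior concentration: (53.83, 7.83, 91.83), total = 153.49.
E[θ_{R2}|data] = α_{R2}/Σα = 7.83/153.49 = 0.0510.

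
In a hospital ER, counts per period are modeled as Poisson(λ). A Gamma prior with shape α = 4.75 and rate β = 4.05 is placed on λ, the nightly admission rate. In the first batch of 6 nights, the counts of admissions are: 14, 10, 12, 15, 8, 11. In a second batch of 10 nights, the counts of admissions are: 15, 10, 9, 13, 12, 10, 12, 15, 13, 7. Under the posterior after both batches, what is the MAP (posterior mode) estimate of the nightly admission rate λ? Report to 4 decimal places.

9.4638

With a Gamma(shape α, rate β) prior, the Poisson likelihood is conjugate: the posterior is Gamma(α + ΣXᵢ, β + n).
Batch 1: sum of counts S = 70 over n = 6 nights.
After batch 1: Gamma(α+S, β+n) = Gamma(4.75+70, 4.05+6) = Gamma(74.75, 10.05).
Batch 2: sum of counts S = 116 over n = 10 nights.
After batch 2: Gamma(α+S, β+n) = Gamma(74.75+116, 10.05+10) = Gamma(190.75, 20.05).
Mode of Gamma(α,β) for α≥1 is (α−1)/β = 189.75/20.05 = 9.4638.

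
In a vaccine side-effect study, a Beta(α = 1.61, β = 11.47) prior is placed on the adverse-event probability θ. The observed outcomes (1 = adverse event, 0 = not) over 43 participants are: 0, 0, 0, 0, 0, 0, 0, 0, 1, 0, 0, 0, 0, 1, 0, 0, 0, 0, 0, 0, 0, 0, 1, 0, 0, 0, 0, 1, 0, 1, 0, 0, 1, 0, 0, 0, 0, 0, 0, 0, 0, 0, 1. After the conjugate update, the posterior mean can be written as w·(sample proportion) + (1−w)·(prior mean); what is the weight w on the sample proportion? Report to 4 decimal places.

0.7668

The Beta prior is conjugate to a Binomial/Bernoulli likelihood; the update adds successes to α and failures to β.
Posterior mean = (α₀+k)/(α₀+β₀+n) = [n/(α₀+β₀+n)]·(k/n) + [(α₀+β₀)/(α₀+β₀+n)]·α₀/(α₀+β₀), so only n and the prior enter the weight.
The weight on the data is w = n/(α₀+β₀+n) = 43/(1.61+11.47+43) = 43/56.08 = 0.7668.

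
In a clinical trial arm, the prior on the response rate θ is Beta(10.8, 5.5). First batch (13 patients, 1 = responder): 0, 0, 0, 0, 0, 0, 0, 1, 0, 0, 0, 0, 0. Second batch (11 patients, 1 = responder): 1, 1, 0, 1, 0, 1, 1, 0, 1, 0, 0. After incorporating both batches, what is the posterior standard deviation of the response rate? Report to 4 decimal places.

0.0773

The Beta prior is conjugate to a Binomial/Bernoulli likelihood; the update adds successes to α and failures to β.
After batch 1: Beta(10.8+1, 5.5+12) = Beta(11.8, 17.5).
After batch 2: Beta(11.8+6, 17.5+5) = Beta(17.8, 22.5).
Var = αβ/((α+β)²(α+β+1)) = 17.8·22.5/(40.3²·41.3) = 0.00597094; SD = √0.00597094 = 0.0773.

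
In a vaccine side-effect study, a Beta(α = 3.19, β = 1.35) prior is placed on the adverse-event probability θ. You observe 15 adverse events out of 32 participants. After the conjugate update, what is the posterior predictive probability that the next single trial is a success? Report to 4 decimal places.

0.4978

The Beta prior is conjugate to a Binomial/Bernoulli likelihood; the update adds successes to α and failures to β.
Posterior: Beta(α+k, β+n−k) = Beta(3.19+15, 1.35+17) = Beta(18.19, 18.35).
For a single future Bernoulli trial, P(success | data) = α/(α+β) = 0.4978.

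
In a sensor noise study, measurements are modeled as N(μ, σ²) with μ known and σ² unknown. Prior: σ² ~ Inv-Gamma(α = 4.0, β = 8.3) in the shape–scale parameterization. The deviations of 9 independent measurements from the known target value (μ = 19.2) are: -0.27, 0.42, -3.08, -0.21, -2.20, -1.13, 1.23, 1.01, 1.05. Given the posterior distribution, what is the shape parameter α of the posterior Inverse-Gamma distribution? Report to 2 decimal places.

8.50

With known mean μ and an Inverse-Gamma(α, β) prior on σ², the Normal likelihood is conjugate: posterior is Inv-Gamma(α + n/2, β + Σ(xᵢ−μ)²/2).
Σ(xᵢ−μ)² = (-0.27)² + (0.42)² + (-3.08)² + (-0.21)² + (-2.20)² + (-1.13)² + (1.23)² + (1.01)² + (1.05)² = 19.5322.
Posterior: Inv-Gamma(4.0 + 9/2, 8.3 + 19.5322/2) = Inv-Gamma(8.50, 18.06610).
Posterior α = 8.50.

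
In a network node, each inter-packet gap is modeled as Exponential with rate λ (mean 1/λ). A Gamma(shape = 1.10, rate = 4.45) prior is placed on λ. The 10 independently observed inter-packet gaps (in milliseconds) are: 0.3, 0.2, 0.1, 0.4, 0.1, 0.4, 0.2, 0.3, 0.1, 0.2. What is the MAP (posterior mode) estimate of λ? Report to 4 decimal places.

1.4963

With a Gamma(shape α, rate β) prior on the exponential rate λ, the posterior after n observations with total T = Σxᵢ is Gamma(α+n, β+T).
Sum of observations T = 2.3 milliseconds; n = 10.
Posterior: Gamma(1.10+10, 4.45+2.3) = Gamma(11.10, 6.75).
Mode = (α−1)/β = 1.4963.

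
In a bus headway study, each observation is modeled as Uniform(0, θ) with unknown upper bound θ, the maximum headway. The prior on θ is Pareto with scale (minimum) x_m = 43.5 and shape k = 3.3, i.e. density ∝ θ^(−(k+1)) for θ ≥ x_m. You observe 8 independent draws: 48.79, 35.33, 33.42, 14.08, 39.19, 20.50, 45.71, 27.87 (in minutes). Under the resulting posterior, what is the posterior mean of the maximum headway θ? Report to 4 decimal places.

53.5269

A Pareto(scale x_m, shape k) prior on the upper bound θ of Uniform(0, θ) is conjugate: posterior is Pareto(max(x_m, max xᵢ), k + n).
Sample maximum = 48.79; prior scale x_m = 43.5 → posterior scale = max = 48.79.
Posterior shape = 3.3 + 8 = 11.3.
E[θ|data] = k·x_m/(k−1) = 11.3·48.79/10.3 = 53.5269.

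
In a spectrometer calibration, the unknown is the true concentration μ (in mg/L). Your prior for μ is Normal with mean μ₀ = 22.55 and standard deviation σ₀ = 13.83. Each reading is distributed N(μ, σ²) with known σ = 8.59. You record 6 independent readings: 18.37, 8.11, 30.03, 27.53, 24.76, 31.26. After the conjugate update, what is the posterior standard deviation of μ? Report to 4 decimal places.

For Normal data with known variance σ², a Normal(μ₀, σ₀²) prior on μ is conjugate. Posterior precision = 1/σ₀² + n/σ²; posterior mean is the precision-weighted average of μ₀ and x̄.
σ₀² = 13.83² = 191.2689, σ² = 8.59² = 73.7881; σ² + n·σ₀² = 73.7881 + 6·191.2689 = 1221.4015.
Posterior precision = 1/σ₀² + n/σ² = 1/191.2689 + 6/73.7881 = (σ² + n·σ₀²)/(σ₀²σ²) = 1221.4015/(191.2689·73.7881); posterior variance σₙ² = σ₀²σ²/(σ² + n·σ₀²) = 191.2689·73.7881/1221.4015 = 11.555061.
Posterior SD = √σₙ² = √(191.2689·73.7881/1221.4015) = 3.3993.

3.3993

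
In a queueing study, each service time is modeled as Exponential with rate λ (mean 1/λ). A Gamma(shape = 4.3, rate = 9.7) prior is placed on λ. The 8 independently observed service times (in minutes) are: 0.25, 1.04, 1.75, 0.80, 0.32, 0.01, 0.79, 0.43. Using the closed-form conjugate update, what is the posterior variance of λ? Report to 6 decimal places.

0.054017

With a Gamma(shape α, rate β) prior on the exponential rate λ, the posterior after n observations with total T = Σxᵢ is Gamma(α+n, β+T).
Sum of observations T = 5.39 minutes; n = 8.
Posterior: Gamma(4.3+8, 9.7+5.39) = Gamma(12.3, 15.09).
Var = α/β² = 0.054017.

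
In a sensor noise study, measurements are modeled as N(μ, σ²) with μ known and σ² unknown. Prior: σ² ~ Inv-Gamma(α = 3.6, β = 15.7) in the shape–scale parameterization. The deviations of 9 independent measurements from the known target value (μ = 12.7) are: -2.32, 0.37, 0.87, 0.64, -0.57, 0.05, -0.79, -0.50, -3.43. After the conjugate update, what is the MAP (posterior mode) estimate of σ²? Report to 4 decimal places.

2.8051

With known mean μ and an Inverse-Gamma(α, β) prior on σ², the Normal likelihood is conjugate: posterior is Inv-Gamma(α + n/2, β + Σ(xᵢ−μ)²/2).
Σ(xᵢ−μ)² = (-2.32)² + (0.37)² + (0.87)² + (0.64)² + (-0.57)² + (0.05)² + (-0.79)² + (-0.50)² + (-3.43)² = 19.6522.
Posterior: Inv-Gamma(3.6 + 9/2, 15.7 + 19.6522/2) = Inv-Gamma(8.10, 25.52610).
Mode = β/(α+1) = 25.52610/9.10 = 2.8051.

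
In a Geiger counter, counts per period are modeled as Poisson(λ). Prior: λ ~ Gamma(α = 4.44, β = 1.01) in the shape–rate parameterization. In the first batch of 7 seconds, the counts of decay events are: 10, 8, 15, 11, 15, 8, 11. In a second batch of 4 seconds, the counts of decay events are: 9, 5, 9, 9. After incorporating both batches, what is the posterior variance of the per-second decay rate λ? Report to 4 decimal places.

With a Gamma(shape α, rate β) prior, the Poisson likelihood is conjugate: the posterior is Gamma(α + ΣXᵢ, β + n).
Batch 1: sum of counts S = 78 over n = 7 seconds.
After batch 1: Gamma(α+S, β+n) = Gamma(4.44+78, 1.01+7) = Gamma(82.44, 8.01).
Batch 2: sum of counts S = 32 over n = 4 seconds.
After batch 2: Gamma(α+S, β+n) = Gamma(82.44+32, 8.01+4) = Gamma(114.44, 12.01).
Var = α/β² = 114.44/12.01² = 0.7934.

0.7934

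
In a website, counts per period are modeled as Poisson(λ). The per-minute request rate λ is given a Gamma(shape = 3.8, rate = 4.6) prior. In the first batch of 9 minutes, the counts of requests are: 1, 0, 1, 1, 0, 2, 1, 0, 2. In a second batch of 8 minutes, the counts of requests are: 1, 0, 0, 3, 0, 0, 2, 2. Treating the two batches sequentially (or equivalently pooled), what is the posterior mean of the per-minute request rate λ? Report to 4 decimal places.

0.9167

With a Gamma(shape α, rate β) prior, the Poisson likelihood is conjugate: the posterior is Gamma(α + ΣXᵢ, β + n).
Batch 1: sum of counts S = 8 over n = 9 minutes.
After batch 1: Gamma(α+S, β+n) = Gamma(3.8+8, 4.6+9) = Gamma(11.8, 13.6).
Batch 2: sum of counts S = 8 over n = 8 minutes.
After batch 2: Gamma(α+S, β+n) = Gamma(11.8+8, 13.6+8) = Gamma(19.8, 21.6).
Posterior mean = α/β = 19.8/21.6 = 0.9167.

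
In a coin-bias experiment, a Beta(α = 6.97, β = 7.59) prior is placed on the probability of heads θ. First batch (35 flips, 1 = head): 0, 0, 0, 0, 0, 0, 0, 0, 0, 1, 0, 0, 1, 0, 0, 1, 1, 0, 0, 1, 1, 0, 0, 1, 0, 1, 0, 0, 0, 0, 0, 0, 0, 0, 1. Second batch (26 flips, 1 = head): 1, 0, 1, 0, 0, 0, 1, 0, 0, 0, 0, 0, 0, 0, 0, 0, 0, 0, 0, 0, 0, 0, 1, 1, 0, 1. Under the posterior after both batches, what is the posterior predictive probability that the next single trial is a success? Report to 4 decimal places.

0.2908

The Beta prior is conjugate to a Binomial/Bernoulli likelihood; the update adds successes to α and failures to β.
After batch 1: Beta(6.97+9, 7.59+26) = Beta(15.97, 33.59).
After batch 2: Beta(15.97+6, 33.59+20) = Beta(21.97, 53.59).
For a single future Bernoulli trial, P(success | data) = α/(α+β) = 0.2908.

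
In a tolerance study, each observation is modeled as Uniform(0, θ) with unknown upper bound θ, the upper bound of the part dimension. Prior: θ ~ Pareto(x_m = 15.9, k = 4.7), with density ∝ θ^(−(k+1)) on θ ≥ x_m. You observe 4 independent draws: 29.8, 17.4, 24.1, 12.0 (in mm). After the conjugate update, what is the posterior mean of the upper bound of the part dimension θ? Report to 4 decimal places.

A Pareto(scale x_m, shape k) prior on the upper bound θ of Uniform(0, θ) is conjugate: posterior is Pareto(max(x_m, max xᵢ), k + n).
Sample maximum = 29.8; prior scale x_m = 15.9 → posterior scale = max = 29.8.
Posterior shape = 4.7 + 4 = 8.7.
E[θ|data] = k·x_m/(k−1) = 8.7·29.8/7.7 = 33.6701.

33.6701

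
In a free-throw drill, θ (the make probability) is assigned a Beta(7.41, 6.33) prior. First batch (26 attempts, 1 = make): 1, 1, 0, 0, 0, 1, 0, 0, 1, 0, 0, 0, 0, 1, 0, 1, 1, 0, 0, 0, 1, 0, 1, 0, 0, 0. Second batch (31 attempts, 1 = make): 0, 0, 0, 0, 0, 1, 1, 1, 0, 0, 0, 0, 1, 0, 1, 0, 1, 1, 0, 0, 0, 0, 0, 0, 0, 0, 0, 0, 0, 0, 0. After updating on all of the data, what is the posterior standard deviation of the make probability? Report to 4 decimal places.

The Beta prior is conjugate to a Binomial/Bernoulli likelihood; the update adds successes to α and failures to β.
After batch 1: Beta(7.41+9, 6.33+17) = Beta(16.41, 23.33).
After batch 2: Beta(16.41+7, 23.33+24) = Beta(23.41, 47.33).
Var = αβ/((α+β)²(α+β+1)) = 23.41·47.33/(70.74²·71.74) = 0.00308636; SD = √0.00308636 = 0.0556.

0.0556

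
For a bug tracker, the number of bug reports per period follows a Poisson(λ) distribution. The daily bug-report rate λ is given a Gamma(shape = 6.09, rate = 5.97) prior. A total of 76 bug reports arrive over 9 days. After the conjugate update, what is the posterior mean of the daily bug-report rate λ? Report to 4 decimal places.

5.4836

With a Gamma(shape α, rate β) prior, the Poisson likelihood is conjugate: the posterior is Gamma(α + ΣXᵢ, β + n).
Posterior: Gamma(α+S, β+n) = Gamma(6.09+76, 5.97+9) = Gamma(82.09, 14.97).
Posterior mean = α/β = 82.09/14.97 = 5.4836.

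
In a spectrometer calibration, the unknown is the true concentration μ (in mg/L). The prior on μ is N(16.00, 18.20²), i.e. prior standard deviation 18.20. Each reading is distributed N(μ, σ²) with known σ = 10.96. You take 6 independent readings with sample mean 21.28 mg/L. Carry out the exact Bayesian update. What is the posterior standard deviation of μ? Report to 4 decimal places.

For Normal data with known variance σ², a Normal(μ₀, σ₀²) prior on μ is conjugate. Posterior precision = 1/σ₀² + n/σ²; posterior mean is the precision-weighted average of μ₀ and x̄.
σ₀² = 18.20² = 331.24, σ² = 10.96² = 120.1216; σ² + n·σ₀² = 120.1216 + 6·331.24 = 2107.5616.
Posterior precision = 1/σ₀² + n/σ² = 1/331.24 + 6/120.1216 = (σ² + n·σ₀²)/(σ₀²σ²) = 2107.5616/(331.24·120.1216); posterior variance σₙ² = σ₀²σ²/(σ² + n·σ₀²) = 331.24·120.1216/2107.5616 = 18.879201.
Posterior SD = √σₙ² = √(331.24·120.1216/2107.5616) = 4.3450.

4.3450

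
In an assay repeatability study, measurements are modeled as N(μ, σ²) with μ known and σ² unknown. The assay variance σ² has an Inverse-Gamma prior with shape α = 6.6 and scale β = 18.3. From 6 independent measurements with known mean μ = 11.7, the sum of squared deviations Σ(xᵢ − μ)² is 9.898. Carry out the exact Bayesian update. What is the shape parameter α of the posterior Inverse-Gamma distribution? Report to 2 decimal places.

9.60

With known mean μ and an Inverse-Gamma(α, β) prior on σ², the Normal likelihood is conjugate: posterior is Inv-Gamma(α + n/2, β + Σ(xᵢ−μ)²/2).
Posterior: Inv-Gamma(6.6 + 6/2, 18.3 + 9.898/2) = Inv-Gamma(9.60, 23.2490).
Posterior α = 9.60.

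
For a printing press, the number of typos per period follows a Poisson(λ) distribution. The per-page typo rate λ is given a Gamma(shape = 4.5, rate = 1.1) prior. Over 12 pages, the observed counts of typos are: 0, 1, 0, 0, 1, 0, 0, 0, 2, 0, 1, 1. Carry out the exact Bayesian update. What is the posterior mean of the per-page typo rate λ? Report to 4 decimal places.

0.8015

With a Gamma(shape α, rate β) prior, the Poisson likelihood is conjugate: the posterior is Gamma(α + ΣXᵢ, β + n).
Sum of counts S = 6 over n = 12 pages.
Posterior: Gamma(α+S, β+n) = Gamma(4.5+6, 1.1+12) = Gamma(10.5, 13.1).
Posterior mean = α/β = 10.5/13.1 = 0.8015.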